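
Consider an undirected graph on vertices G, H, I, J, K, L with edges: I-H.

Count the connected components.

5

From G: component {G}.
From H: component {H, I}.
From J: component {J}.
From K: component {K}.
From L: component {L}.
That's 5 components.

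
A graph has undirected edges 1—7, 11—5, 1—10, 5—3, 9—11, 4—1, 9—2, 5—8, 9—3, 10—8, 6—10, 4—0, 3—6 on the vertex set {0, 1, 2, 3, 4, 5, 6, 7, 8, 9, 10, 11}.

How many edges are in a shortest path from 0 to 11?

Distance 0: 0.
Distance 1: 4.
Distance 2: 1.
Distance 3: 7, 10.
Distance 4: 6, 8.
Distance 5: 3, 5.
Distance 6: 9, 11 — contains 11.

6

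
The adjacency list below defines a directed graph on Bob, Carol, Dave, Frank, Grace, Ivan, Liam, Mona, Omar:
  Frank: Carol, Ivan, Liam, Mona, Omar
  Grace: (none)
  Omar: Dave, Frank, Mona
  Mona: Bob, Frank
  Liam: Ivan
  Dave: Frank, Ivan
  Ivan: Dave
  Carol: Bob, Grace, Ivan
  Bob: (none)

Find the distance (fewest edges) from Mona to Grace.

3

Distance 0: Mona.
Distance 1: Bob, Frank.
Distance 2: Carol, Ivan, Liam, Omar.
Distance 3: Dave, Grace — contains Grace.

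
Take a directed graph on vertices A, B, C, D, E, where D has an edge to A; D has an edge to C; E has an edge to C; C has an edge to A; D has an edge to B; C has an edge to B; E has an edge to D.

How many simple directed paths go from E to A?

E→C→A
E→D→A
E→D→C→A

3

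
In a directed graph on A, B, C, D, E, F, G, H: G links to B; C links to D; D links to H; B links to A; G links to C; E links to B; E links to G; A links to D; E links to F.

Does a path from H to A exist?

No

H has no outgoing edges, so nothing is reachable from it.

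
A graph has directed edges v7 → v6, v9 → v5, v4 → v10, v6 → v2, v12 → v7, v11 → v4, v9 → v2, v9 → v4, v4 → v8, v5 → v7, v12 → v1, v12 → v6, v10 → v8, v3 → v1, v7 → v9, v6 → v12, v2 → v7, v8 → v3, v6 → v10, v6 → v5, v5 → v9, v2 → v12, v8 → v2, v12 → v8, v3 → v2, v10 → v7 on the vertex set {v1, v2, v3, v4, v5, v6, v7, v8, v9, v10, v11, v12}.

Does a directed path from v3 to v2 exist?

Yes

Explore from v3.
Distance 1: reach v1, v2.
Found v2.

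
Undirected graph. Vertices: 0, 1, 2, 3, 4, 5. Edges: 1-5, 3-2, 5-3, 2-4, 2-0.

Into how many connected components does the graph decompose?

1

From 0: component {0, 1, 2, 3, 4, 5}.
That's 1 component.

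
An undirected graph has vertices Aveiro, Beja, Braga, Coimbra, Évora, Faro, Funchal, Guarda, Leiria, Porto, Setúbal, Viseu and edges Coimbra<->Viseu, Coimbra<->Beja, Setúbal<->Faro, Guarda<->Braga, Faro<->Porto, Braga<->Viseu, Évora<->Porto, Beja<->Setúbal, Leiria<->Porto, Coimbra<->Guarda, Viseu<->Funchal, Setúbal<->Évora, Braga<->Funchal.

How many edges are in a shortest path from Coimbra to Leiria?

5

Distance 0: Coimbra.
Distance 1: Beja, Guarda, Viseu.
Distance 2: Braga, Funchal, Setúbal.
Distance 3: Évora, Faro.
Distance 4: Porto.
Distance 5: Leiria — contains Leiria.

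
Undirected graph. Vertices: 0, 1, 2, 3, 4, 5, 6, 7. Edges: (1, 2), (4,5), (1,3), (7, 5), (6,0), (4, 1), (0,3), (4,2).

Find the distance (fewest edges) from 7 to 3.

Distance 0: 7.
Distance 1: 5.
Distance 2: 4.
Distance 3: 1, 2.
Distance 4: 3 — contains 3.

4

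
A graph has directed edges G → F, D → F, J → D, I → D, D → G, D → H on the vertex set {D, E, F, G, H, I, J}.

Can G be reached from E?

E has no outgoing edges, so nothing is reachable from it.

No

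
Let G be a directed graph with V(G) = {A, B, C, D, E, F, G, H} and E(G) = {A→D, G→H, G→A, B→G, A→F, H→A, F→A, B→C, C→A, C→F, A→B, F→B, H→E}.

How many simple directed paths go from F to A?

F→A
F→B→C→A
F→B→G→A
F→B→G→H→A

4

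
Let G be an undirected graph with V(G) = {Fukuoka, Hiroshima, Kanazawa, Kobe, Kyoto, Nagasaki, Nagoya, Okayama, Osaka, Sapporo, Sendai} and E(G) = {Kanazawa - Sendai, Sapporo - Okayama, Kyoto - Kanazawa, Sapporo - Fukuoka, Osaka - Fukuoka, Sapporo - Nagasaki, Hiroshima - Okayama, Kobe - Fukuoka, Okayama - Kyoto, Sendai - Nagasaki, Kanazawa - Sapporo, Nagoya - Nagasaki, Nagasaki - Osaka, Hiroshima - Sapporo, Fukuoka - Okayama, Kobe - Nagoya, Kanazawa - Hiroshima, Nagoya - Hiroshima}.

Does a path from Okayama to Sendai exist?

Yes

Explore from Okayama.
Distance 1: reach Fukuoka, Hiroshima, Kyoto, Sapporo.
Distance 2: reach Kanazawa, Kobe, Nagasaki, Nagoya, Osaka.
Distance 3: reach Sendai.
Found Sendai.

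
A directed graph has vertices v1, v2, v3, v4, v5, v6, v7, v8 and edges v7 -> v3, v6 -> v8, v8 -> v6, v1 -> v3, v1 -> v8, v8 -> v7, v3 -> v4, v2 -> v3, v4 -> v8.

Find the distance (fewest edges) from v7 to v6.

4

Distance 0: v7.
Distance 1: v3.
Distance 2: v4.
Distance 3: v8.
Distance 4: v6 — contains v6.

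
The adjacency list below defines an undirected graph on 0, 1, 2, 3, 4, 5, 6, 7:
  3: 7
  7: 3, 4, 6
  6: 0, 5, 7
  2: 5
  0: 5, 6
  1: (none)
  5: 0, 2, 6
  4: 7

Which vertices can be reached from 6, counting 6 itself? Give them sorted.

Start at 6.
Its neighbours: 0, 5, 7.
Then their neighbours: 2, 3, 4.
Nothing further is reachable.

0, 2, 3, 4, 5, 6, 7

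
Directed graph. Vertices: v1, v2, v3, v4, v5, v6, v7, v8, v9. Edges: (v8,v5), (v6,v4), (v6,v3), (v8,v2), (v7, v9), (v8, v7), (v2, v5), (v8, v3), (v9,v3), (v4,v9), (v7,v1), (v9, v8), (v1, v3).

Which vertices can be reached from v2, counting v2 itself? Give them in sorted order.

v2, v5

Start at v2.
Its neighbours: v5.
Nothing further is reachable.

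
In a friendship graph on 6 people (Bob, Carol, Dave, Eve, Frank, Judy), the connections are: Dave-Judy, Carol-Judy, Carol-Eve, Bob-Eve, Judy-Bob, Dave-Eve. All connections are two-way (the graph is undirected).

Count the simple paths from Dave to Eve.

3

Dave–Eve
Dave–Judy–Bob–Eve
Dave–Judy–Carol–Eve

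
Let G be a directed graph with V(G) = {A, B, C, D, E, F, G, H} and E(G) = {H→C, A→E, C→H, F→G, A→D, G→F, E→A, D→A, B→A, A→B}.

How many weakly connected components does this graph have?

3

From A: component {A, B, D, E}.
From C: component {C, H}.
From F: component {F, G}.
That's 3 components.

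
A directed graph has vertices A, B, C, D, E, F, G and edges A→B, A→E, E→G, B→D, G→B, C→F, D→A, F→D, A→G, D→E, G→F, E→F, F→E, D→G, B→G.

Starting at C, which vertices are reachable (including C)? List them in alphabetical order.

Start at C.
Its neighbours: F.
Then their neighbours: D, E.
Then next layer: A, G.
Then next layer: B.
Every vertex is now reached.

A, B, C, D, E, F, G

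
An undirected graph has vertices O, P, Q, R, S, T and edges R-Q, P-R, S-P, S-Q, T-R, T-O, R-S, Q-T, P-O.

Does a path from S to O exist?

Explore from S.
Distance 1: reach P, Q, R.
Distance 2: reach O, T.
Found O.

Yes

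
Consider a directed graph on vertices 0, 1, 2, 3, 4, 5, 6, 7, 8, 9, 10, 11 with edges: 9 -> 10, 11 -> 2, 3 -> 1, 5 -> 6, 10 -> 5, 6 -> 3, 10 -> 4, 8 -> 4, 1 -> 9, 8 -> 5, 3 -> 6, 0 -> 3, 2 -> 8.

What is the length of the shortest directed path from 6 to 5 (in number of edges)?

5

Distance 0: 6.
Distance 1: 3.
Distance 2: 1.
Distance 3: 9.
Distance 4: 10.
Distance 5: 4, 5 — contains 5.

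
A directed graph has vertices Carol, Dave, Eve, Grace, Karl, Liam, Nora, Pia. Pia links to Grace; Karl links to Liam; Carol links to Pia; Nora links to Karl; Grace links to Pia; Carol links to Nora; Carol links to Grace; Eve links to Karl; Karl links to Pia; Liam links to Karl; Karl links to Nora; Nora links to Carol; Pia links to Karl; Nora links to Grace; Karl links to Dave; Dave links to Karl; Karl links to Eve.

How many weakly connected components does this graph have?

1

From Carol: component {Carol, Dave, Eve, Grace, Karl, Liam, Nora, Pia}.
That's 1 component.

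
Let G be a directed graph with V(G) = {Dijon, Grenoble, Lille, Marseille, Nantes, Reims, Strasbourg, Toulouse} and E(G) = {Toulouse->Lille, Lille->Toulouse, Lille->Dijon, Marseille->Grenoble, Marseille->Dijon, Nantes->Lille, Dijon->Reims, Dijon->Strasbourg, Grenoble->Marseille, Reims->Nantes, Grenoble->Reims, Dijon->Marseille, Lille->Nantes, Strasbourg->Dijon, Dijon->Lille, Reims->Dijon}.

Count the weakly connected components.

1

From Dijon: component {Dijon, Grenoble, Lille, Marseille, Nantes, Reims, Strasbourg, Toulouse}.
That's 1 component.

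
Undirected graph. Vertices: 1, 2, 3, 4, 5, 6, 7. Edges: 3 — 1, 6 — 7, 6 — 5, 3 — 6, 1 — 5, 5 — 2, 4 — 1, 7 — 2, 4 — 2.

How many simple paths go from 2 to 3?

6

2–4–1–3
2–4–1–5–6–3
2–5–1–3
2–5–6–3
2–7–6–3
2–7–6–5–1–3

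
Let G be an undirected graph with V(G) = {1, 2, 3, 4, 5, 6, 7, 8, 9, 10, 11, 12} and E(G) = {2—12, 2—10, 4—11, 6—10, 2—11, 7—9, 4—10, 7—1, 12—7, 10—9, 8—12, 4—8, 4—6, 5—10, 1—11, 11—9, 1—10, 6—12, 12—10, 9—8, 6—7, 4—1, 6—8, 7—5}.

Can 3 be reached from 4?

Explore from 4.
Distance 1: reach 1, 6, 8, 10, 11.
Distance 2: reach 2, 5, 7, 9, 12.
The search is exhausted without reaching 3; it lies in a different component.

No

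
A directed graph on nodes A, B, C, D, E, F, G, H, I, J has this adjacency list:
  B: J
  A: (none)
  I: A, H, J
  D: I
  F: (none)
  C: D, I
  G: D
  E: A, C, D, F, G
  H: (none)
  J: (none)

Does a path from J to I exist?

J has no outgoing edges, so nothing is reachable from it.

No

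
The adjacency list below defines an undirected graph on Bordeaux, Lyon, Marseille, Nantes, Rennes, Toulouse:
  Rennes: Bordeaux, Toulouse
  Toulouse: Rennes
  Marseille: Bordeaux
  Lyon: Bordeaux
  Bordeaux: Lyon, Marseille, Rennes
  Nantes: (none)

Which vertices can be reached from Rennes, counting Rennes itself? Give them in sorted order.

Bordeaux, Lyon, Marseille, Rennes, Toulouse

Start at Rennes.
Its neighbours: Bordeaux, Toulouse.
Then their neighbours: Lyon, Marseille.
Nothing further is reachable.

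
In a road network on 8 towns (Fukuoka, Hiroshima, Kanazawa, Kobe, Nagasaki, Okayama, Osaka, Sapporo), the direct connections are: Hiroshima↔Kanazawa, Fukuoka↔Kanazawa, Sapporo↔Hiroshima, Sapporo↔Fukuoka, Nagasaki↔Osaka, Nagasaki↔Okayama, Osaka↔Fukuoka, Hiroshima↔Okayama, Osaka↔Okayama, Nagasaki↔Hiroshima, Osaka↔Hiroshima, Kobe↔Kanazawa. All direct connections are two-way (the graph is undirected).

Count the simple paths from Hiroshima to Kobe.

Hiroshima–Kanazawa–Kobe
Hiroshima–Nagasaki–Okayama–Osaka–Fukuoka–Kanazawa–Kobe
Hiroshima–Nagasaki–Osaka–Fukuoka–Kanazawa–Kobe
Hiroshima–Okayama–Nagasaki–Osaka–Fukuoka–Kanazawa–Kobe
Hiroshima–Okayama–Osaka–Fukuoka–Kanazawa–Kobe
Hiroshima–Osaka–Fukuoka–Kanazawa–Kobe
Hiroshima–Sapporo–Fukuoka–Kanazawa–Kobe

7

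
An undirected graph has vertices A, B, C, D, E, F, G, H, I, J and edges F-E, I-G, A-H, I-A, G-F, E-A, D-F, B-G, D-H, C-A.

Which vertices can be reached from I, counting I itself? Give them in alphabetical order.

Start at I.
Its neighbours: A, G.
Then their neighbours: B, C, E, F, H.
Then next layer: D.
Nothing further is reachable.

A, B, C, D, E, F, G, H, I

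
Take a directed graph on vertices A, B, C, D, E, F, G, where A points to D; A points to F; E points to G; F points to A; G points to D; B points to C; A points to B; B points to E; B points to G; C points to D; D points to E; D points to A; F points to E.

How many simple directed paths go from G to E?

3

G→D→A→B→E
G→D→A→F→E
G→D→E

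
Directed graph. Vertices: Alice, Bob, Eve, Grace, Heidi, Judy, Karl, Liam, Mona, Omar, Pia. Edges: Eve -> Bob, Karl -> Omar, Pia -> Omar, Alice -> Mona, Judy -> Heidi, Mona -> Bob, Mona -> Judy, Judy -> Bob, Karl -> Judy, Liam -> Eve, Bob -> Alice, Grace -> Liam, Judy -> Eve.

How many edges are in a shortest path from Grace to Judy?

6

Distance 0: Grace.
Distance 1: Liam.
Distance 2: Eve.
Distance 3: Bob.
Distance 4: Alice.
Distance 5: Mona.
Distance 6: Judy — contains Judy.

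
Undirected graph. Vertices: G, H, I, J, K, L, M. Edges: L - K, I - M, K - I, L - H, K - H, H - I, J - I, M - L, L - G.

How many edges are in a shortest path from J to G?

4

Distance 0: J.
Distance 1: I.
Distance 2: H, K, M.
Distance 3: L.
Distance 4: G — contains G.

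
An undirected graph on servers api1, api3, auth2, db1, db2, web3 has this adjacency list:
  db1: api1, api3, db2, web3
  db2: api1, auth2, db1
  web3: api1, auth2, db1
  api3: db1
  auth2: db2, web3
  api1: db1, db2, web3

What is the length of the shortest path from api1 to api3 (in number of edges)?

Distance 0: api1.
Distance 1: db1, db2, web3.
Distance 2: api3, auth2 — contains api3.

2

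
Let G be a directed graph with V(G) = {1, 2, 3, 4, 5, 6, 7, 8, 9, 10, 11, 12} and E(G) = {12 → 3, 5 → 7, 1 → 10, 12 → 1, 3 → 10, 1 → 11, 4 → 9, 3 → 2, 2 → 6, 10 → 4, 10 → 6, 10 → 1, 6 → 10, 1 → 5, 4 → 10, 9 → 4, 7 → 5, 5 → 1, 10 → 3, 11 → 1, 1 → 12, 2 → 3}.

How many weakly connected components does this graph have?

From 1: component {1, 2, 3, 4, 5, 6, 7, 9, 10, 11, 12}.
From 8: component {8}.
That's 2 components.

2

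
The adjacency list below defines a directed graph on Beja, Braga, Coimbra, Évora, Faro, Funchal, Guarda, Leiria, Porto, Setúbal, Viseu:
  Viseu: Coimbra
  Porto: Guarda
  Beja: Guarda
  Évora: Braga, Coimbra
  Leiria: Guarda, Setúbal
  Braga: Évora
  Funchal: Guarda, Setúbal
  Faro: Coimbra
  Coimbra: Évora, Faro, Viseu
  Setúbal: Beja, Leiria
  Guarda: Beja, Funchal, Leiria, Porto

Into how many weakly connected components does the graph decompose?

2

From Beja: component {Beja, Funchal, Guarda, Leiria, Porto, Setúbal}.
From Braga: component {Braga, Coimbra, Évora, Faro, Viseu}.
That's 2 components.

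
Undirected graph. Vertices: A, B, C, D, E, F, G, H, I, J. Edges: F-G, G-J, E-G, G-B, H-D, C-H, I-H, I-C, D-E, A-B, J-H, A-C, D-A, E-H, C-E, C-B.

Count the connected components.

1

From A: component {A, B, C, D, E, F, G, H, I, J}.
That's 1 component.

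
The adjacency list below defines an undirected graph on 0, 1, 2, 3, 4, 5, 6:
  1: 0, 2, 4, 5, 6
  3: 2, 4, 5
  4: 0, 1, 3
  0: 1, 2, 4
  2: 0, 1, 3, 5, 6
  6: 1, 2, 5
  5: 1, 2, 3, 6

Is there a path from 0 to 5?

Yes

Explore from 0.
Distance 1: reach 1, 2, 4.
Distance 2: reach 3, 5, 6.
Found 5.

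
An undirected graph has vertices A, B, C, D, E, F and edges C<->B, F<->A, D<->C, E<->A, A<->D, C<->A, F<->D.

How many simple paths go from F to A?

F–A
F–D–A
F–D–C–A

3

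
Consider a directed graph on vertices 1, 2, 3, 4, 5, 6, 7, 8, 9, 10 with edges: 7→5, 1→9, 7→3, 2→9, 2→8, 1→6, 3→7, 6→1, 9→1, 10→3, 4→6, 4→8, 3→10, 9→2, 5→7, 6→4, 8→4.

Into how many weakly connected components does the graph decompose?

2

From 1: component {1, 2, 4, 6, 8, 9}.
From 3: component {3, 5, 7, 10}.
That's 2 components.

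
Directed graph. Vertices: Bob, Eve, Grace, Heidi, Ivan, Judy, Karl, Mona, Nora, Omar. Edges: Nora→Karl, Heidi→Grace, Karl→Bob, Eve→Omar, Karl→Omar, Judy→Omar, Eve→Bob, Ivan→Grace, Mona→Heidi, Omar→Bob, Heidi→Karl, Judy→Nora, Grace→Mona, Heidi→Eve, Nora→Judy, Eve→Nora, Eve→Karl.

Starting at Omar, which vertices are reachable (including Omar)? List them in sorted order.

Start at Omar.
Its neighbours: Bob.
Nothing further is reachable.

Bob, Omar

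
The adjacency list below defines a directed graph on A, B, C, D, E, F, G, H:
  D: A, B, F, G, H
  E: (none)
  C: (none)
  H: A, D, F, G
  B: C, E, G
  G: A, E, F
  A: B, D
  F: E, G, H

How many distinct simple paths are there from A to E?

15

A→B→E
A→B→G→E
A→B→G→F→E
A→D→B→E
A→D→B→G→E
A→D→B→G→F→E
A→D→F→E
A→D→F→G→E
A→D→F→H→G→E
A→D→G→E
A→D→G→F→E
A→D→H→F→E
A→D→H→F→G→E
A→D→H→G→E
A→D→H→G→F→E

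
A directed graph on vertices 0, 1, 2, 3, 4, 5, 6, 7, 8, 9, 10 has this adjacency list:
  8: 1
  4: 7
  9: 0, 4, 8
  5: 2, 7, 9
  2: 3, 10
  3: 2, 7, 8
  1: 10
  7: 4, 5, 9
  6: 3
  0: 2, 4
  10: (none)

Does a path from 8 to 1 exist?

Yes

Explore from 8.
Distance 1: reach 1.
Found 1.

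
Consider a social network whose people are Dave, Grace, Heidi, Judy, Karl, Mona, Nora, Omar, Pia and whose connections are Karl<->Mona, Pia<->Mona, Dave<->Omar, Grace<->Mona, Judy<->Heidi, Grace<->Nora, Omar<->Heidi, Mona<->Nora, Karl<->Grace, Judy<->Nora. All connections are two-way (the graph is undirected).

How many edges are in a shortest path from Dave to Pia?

6

Distance 0: Dave.
Distance 1: Omar.
Distance 2: Heidi.
Distance 3: Judy.
Distance 4: Nora.
Distance 5: Grace, Mona.
Distance 6: Karl, Pia — contains Pia.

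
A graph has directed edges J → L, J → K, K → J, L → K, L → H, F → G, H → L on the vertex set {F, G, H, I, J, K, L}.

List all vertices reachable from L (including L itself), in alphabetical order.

H, J, K, L

Start at L.
Its neighbours: H, K.
Then their neighbours: J.
Nothing further is reachable.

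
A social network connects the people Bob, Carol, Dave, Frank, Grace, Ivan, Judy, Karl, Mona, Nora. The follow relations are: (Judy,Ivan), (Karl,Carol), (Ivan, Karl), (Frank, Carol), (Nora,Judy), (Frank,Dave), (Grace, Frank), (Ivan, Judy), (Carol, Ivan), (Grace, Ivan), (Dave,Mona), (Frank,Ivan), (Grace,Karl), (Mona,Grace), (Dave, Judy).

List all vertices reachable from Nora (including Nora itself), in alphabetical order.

Carol, Ivan, Judy, Karl, Nora

Start at Nora.
Its neighbours: Judy.
Then their neighbours: Ivan.
Then next layer: Karl.
Then next layer: Carol.
Nothing further is reachable.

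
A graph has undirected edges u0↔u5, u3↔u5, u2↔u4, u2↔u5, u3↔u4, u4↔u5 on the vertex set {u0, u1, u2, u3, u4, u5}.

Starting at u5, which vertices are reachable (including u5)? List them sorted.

u0, u2, u3, u4, u5

Start at u5.
Its neighbours: u0, u2, u3, u4.
Nothing further is reachable.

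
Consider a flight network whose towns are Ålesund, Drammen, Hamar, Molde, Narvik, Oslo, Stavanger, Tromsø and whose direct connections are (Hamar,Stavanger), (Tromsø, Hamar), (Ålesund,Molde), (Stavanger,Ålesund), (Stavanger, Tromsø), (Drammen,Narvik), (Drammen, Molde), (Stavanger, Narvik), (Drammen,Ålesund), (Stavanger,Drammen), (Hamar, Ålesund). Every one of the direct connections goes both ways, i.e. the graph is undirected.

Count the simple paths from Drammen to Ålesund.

Drammen–Ålesund
Drammen–Molde–Ålesund
Drammen–Narvik–Stavanger–Ålesund
Drammen–Narvik–Stavanger–Hamar–Ålesund
Drammen–Narvik–Stavanger–Tromsø–Hamar–Ålesund
Drammen–Stavanger–Ålesund
Drammen–Stavanger–Hamar–Ålesund
Drammen–Stavanger–Tromsø–Hamar–Ålesund

8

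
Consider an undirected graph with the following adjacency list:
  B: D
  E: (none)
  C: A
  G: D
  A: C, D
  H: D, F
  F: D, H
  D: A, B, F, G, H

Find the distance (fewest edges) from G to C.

Distance 0: G.
Distance 1: D.
Distance 2: A, B, F, H.
Distance 3: C — contains C.

3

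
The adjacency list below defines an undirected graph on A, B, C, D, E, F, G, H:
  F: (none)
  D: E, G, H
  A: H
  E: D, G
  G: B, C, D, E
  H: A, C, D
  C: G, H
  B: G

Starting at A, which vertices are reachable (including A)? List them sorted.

A, B, C, D, E, G, H

Start at A.
Its neighbours: H.
Then their neighbours: C, D.
Then next layer: E, G.
Then next layer: B.
Nothing further is reachable.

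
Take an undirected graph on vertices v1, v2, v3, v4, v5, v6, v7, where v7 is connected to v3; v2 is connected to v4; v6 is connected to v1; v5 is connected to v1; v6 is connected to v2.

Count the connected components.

From v1: component {v1, v2, v4, v5, v6}.
From v3: component {v3, v7}.
That's 2 components.

2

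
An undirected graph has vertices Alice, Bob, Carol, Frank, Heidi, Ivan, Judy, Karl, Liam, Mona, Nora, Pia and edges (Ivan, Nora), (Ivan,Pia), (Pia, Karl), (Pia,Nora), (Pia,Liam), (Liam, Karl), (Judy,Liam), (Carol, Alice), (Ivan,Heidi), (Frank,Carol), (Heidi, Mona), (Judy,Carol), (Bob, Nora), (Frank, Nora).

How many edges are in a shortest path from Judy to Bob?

Distance 0: Judy.
Distance 1: Carol, Liam.
Distance 2: Alice, Frank, Karl, Pia.
Distance 3: Ivan, Nora.
Distance 4: Bob, Heidi — contains Bob.

4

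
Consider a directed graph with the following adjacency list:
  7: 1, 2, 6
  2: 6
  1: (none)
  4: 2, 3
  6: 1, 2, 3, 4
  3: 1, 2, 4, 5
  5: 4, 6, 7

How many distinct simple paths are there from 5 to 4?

5→4
5→6→3→4
5→6→4
5→7→2→6→3→4
5→7→2→6→4
5→7→6→3→4
5→7→6→4

7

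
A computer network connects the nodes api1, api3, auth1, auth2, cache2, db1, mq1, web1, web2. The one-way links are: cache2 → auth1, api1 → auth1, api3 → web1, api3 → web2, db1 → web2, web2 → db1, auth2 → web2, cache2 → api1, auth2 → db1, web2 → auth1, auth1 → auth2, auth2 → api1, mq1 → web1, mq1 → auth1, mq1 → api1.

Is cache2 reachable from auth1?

Explore from auth1.
Distance 1: reach auth2.
Distance 2: reach api1, db1, web2.
The search from auth1 is exhausted; no directed path reaches cache2.

No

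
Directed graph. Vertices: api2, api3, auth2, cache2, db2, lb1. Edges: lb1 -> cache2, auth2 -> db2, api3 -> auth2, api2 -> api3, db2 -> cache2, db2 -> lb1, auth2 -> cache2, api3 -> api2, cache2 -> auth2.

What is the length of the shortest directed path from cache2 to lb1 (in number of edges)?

Distance 0: cache2.
Distance 1: auth2.
Distance 2: db2.
Distance 3: lb1 — contains lb1.

3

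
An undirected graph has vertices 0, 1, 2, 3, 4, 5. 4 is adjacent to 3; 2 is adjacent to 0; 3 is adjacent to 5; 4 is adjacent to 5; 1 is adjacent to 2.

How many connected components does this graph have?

2

From 0: component {0, 1, 2}.
From 3: component {3, 4, 5}.
That's 2 components.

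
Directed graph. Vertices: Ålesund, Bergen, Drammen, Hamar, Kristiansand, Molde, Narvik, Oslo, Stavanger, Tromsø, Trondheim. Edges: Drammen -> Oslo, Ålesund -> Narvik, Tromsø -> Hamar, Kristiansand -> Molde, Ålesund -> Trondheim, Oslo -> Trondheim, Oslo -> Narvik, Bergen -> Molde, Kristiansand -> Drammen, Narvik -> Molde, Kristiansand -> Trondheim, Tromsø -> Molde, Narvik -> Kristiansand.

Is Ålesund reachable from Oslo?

No

Explore from Oslo.
Distance 1: reach Narvik, Trondheim.
Distance 2: reach Kristiansand, Molde.
Distance 3: reach Drammen.
The search from Oslo is exhausted; no directed path reaches Ålesund.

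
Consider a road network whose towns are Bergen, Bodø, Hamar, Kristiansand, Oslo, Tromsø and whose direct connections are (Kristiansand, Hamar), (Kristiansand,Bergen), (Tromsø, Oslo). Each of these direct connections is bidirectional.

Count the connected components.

From Bergen: component {Bergen, Hamar, Kristiansand}.
From Bodø: component {Bodø}.
From Oslo: component {Oslo, Tromsø}.
That's 3 components.

3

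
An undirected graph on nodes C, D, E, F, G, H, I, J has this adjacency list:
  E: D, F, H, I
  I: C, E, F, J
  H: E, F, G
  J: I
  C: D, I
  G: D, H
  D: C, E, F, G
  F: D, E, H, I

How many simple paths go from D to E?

10

D–C–I–E
D–C–I–F–E
D–C–I–F–H–E
D–E
D–F–E
D–F–H–E
D–F–I–E
D–G–H–E
D–G–H–F–E
D–G–H–F–I–E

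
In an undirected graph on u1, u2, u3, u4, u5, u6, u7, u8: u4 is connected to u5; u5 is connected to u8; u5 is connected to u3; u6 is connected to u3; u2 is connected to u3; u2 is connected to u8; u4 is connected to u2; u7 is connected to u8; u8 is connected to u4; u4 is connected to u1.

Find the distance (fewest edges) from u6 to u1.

4

Distance 0: u6.
Distance 1: u3.
Distance 2: u2, u5.
Distance 3: u4, u8.
Distance 4: u1, u7 — contains u1.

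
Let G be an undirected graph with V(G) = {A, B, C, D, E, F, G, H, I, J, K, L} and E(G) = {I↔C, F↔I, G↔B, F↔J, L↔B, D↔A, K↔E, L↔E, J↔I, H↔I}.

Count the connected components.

3

From A: component {A, D}.
From B: component {B, E, G, K, L}.
From C: component {C, F, H, I, J}.
That's 3 components.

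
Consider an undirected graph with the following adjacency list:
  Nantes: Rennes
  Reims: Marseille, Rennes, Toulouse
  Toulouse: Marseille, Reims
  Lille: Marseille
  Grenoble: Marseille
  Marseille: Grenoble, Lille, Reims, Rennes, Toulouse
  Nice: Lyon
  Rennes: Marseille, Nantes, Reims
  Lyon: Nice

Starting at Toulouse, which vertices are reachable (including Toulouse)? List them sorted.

Grenoble, Lille, Marseille, Nantes, Reims, Rennes, Toulouse

Start at Toulouse.
Its neighbours: Marseille, Reims.
Then their neighbours: Grenoble, Lille, Rennes.
Then next layer: Nantes.
Nothing further is reachable.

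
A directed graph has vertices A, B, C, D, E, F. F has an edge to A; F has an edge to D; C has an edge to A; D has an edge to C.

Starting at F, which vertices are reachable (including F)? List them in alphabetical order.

Start at F.
Its neighbours: A, D.
Then their neighbours: C.
Nothing further is reachable.

A, C, D, F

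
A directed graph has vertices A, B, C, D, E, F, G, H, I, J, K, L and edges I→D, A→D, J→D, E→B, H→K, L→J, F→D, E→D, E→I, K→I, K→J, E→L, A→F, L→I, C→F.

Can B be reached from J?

No

Explore from J.
Distance 1: reach D.
The search from J is exhausted; no directed path reaches B.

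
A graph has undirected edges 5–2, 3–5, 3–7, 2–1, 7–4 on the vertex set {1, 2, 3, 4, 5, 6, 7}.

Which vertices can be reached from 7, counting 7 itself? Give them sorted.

1, 2, 3, 4, 5, 7

Start at 7.
Its neighbours: 3, 4.
Then their neighbours: 5.
Then next layer: 2.
Then next layer: 1.
Nothing further is reachable.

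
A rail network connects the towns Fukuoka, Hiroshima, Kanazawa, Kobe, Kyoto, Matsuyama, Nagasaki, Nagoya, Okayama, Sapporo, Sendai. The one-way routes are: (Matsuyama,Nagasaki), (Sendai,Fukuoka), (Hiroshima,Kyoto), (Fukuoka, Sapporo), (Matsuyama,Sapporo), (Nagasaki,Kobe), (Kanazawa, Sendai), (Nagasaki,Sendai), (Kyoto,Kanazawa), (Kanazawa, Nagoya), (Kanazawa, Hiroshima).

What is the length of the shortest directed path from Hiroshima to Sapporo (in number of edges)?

Distance 0: Hiroshima.
Distance 1: Kyoto.
Distance 2: Kanazawa.
Distance 3: Nagoya, Sendai.
Distance 4: Fukuoka.
Distance 5: Sapporo — contains Sapporo.

5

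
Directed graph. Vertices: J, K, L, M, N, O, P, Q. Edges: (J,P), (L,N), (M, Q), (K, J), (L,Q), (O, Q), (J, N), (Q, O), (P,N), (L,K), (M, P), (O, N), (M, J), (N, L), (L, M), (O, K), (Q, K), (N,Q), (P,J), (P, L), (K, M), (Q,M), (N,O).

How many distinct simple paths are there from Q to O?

Q→K→J→N→O
Q→K→J→P→L→N→O
Q→K→J→P→N→O
Q→K→M→J→N→O
Q→K→M→J→P→L→N→O
Q→K→M→J→P→N→O
Q→K→M→P→J→N→O
Q→K→M→P→L→N→O
... and 9 more.

17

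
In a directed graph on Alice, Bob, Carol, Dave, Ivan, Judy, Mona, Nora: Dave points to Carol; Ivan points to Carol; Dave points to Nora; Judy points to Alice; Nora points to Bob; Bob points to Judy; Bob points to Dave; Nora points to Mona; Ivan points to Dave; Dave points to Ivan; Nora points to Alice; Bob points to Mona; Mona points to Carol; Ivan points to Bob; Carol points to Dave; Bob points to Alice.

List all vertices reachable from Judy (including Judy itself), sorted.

Start at Judy.
Its neighbours: Alice.
Nothing further is reachable.

Alice, Judy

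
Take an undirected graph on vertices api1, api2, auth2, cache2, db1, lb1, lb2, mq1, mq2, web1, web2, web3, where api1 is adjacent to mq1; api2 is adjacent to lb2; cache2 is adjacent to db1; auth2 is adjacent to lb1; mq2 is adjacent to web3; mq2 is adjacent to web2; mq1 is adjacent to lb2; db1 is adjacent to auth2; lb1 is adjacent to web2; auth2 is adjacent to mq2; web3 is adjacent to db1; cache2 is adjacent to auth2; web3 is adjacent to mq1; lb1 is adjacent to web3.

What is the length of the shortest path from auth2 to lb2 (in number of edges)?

Distance 0: auth2.
Distance 1: cache2, db1, lb1, mq2.
Distance 2: web2, web3.
Distance 3: mq1.
Distance 4: api1, lb2 — contains lb2.

4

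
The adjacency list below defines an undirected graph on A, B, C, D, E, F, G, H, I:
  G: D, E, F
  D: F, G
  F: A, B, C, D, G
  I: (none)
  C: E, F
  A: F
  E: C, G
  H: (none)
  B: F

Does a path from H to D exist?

H has no edges, so nothing is reachable from it.

No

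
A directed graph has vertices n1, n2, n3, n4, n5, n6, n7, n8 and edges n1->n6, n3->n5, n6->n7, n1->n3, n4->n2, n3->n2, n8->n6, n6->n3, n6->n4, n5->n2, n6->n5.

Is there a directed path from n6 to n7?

Explore from n6.
Distance 1: reach n3, n4, n5, n7.
Found n7.

Yes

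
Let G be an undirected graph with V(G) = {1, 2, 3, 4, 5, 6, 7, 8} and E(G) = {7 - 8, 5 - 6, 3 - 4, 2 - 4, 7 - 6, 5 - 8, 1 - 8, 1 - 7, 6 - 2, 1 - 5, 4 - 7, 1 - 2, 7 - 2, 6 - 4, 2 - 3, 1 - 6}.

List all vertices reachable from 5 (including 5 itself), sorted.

1, 2, 3, 4, 5, 6, 7, 8

Start at 5.
Its neighbours: 1, 6, 8.
Then their neighbours: 2, 4, 7.
Then next layer: 3.
Every vertex is now reached.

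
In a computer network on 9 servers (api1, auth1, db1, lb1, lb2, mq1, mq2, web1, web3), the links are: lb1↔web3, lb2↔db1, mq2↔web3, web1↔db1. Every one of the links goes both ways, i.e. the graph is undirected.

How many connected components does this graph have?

From api1: component {api1}.
From auth1: component {auth1}.
From db1: component {db1, lb2, web1}.
From lb1: component {lb1, mq2, web3}.
From mq1: component {mq1}.
That's 5 components.

5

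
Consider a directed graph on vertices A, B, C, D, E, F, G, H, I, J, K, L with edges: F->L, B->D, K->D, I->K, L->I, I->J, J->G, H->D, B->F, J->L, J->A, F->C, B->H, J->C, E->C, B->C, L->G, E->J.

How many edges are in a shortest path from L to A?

3

Distance 0: L.
Distance 1: G, I.
Distance 2: J, K.
Distance 3: A, C, D — contains A.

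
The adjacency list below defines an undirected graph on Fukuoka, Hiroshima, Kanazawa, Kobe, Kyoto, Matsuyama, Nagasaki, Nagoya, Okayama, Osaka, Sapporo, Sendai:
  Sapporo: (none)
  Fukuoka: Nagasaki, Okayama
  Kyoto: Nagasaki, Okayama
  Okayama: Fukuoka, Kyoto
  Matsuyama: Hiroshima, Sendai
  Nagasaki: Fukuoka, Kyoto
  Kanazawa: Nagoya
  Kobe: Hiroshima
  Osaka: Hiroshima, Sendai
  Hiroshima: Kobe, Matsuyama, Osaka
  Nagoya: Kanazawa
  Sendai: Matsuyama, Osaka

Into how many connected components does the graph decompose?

4

From Fukuoka: component {Fukuoka, Kyoto, Nagasaki, Okayama}.
From Hiroshima: component {Hiroshima, Kobe, Matsuyama, Osaka, Sendai}.
From Kanazawa: component {Kanazawa, Nagoya}.
From Sapporo: component {Sapporo}.
That's 4 components.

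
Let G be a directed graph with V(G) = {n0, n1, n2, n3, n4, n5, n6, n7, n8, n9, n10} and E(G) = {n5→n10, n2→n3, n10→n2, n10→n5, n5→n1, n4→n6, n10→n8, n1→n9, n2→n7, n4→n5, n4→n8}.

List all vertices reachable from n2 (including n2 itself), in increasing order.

Start at n2.
Its neighbours: n3, n7.
Nothing further is reachable.

n2, n3, n7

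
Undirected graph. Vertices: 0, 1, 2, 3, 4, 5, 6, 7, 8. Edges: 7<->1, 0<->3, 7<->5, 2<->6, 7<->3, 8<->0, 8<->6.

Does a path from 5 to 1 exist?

Explore from 5.
Distance 1: reach 7.
Distance 2: reach 1, 3.
Found 1.

Yes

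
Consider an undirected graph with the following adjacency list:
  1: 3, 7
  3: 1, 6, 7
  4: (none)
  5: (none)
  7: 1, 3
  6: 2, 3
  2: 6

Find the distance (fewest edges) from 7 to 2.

3

Distance 0: 7.
Distance 1: 1, 3.
Distance 2: 6.
Distance 3: 2 — contains 2.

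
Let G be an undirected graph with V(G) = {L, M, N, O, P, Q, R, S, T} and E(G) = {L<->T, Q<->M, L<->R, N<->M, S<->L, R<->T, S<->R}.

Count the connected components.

4

From L: component {L, R, S, T}.
From M: component {M, N, Q}.
From O: component {O}.
From P: component {P}.
That's 4 components.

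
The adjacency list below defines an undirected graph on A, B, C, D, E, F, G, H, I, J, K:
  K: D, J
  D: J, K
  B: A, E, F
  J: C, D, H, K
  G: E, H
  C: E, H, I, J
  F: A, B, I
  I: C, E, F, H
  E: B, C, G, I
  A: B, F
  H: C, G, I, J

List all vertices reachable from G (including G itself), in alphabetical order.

A, B, C, D, E, F, G, H, I, J, K

Start at G.
Its neighbours: E, H.
Then their neighbours: B, C, I, J.
Then next layer: A, D, F, K.
Every vertex is now reached.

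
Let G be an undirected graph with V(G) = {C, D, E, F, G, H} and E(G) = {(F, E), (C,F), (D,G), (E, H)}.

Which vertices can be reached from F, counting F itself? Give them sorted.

C, E, F, H

Start at F.
Its neighbours: C, E.
Then their neighbours: H.
Nothing further is reachable.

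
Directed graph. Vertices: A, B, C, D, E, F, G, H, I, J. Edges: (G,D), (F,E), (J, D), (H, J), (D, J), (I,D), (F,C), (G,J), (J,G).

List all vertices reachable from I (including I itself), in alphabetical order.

Start at I.
Its neighbours: D.
Then their neighbours: J.
Then next layer: G.
Nothing further is reachable.

D, G, I, J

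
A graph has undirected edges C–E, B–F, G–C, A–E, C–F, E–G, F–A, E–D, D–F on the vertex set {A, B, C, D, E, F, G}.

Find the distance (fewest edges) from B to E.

3

Distance 0: B.
Distance 1: F.
Distance 2: A, C, D.
Distance 3: E, G — contains E.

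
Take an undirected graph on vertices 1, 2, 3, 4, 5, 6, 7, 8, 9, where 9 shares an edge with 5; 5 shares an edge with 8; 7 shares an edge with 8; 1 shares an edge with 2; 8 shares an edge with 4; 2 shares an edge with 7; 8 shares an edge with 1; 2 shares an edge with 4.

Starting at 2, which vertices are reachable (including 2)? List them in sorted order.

1, 2, 4, 5, 7, 8, 9

Start at 2.
Its neighbours: 1, 4, 7.
Then their neighbours: 8.
Then next layer: 5.
Then next layer: 9.
Nothing further is reachable.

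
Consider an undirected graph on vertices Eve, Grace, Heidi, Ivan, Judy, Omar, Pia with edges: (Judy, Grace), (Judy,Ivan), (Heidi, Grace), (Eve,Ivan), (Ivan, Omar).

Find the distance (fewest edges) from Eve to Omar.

2

Distance 0: Eve.
Distance 1: Ivan.
Distance 2: Judy, Omar — contains Omar.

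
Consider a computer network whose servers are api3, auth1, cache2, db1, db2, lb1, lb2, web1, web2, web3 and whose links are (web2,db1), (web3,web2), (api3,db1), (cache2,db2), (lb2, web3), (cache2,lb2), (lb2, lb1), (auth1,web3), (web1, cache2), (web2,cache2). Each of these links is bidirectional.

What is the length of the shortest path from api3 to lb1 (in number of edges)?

Distance 0: api3.
Distance 1: db1.
Distance 2: web2.
Distance 3: cache2, web3.
Distance 4: auth1, db2, lb2, web1.
Distance 5: lb1 — contains lb1.

5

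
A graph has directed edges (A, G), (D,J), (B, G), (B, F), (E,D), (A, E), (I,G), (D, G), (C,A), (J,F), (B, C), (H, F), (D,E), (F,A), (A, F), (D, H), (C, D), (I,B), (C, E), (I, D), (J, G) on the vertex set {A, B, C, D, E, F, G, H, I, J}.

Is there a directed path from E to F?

Yes

Explore from E.
Distance 1: reach D.
Distance 2: reach G, H, J.
Distance 3: reach F.
Found F.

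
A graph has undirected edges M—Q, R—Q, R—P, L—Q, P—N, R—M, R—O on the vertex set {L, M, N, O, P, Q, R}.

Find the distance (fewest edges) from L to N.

4

Distance 0: L.
Distance 1: Q.
Distance 2: M, R.
Distance 3: O, P.
Distance 4: N — contains N.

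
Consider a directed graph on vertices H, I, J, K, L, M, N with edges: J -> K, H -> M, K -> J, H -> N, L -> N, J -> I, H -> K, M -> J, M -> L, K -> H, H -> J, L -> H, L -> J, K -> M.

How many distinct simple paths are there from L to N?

3

L→H→N
L→J→K→H→N
L→N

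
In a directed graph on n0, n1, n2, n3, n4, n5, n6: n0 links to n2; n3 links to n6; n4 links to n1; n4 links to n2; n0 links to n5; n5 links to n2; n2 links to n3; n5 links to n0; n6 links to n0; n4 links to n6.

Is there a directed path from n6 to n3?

Explore from n6.
Distance 1: reach n0.
Distance 2: reach n2, n5.
Distance 3: reach n3.
Found n3.

Yes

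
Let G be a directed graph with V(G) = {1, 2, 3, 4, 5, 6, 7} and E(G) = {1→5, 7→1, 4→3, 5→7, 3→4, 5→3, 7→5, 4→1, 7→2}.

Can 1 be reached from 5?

Explore from 5.
Distance 1: reach 3, 7.
Distance 2: reach 1, 2, 4.
Found 1.

Yes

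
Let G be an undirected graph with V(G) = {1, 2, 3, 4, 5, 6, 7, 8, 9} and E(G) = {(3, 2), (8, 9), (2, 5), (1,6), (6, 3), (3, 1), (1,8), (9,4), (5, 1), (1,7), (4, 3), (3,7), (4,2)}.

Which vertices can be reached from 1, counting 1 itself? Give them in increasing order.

Start at 1.
Its neighbours: 3, 5, 6, 7, 8.
Then their neighbours: 2, 4, 9.
Every vertex is now reached.

1, 2, 3, 4, 5, 6, 7, 8, 9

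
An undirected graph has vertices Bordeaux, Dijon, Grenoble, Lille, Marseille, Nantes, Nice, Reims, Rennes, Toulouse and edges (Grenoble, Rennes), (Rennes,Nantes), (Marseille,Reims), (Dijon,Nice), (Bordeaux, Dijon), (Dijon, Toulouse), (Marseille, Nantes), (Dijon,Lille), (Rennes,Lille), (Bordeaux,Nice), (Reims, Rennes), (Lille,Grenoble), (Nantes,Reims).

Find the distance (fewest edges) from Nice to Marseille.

5

Distance 0: Nice.
Distance 1: Bordeaux, Dijon.
Distance 2: Lille, Toulouse.
Distance 3: Grenoble, Rennes.
Distance 4: Nantes, Reims.
Distance 5: Marseille — contains Marseille.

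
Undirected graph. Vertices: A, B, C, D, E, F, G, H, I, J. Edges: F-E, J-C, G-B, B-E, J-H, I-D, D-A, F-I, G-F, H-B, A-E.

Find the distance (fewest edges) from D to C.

6

Distance 0: D.
Distance 1: A, I.
Distance 2: E, F.
Distance 3: B, G.
Distance 4: H.
Distance 5: J.
Distance 6: C — contains C.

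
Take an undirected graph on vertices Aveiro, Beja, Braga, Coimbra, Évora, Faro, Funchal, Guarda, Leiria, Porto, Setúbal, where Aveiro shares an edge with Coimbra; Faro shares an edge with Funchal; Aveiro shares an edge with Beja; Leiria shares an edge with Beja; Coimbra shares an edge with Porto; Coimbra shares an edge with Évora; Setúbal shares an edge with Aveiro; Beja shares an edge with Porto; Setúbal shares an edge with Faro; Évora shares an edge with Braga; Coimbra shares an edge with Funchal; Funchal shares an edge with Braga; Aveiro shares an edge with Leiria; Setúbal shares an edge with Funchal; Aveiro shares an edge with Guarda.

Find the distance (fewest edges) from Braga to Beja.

Distance 0: Braga.
Distance 1: Évora, Funchal.
Distance 2: Coimbra, Faro, Setúbal.
Distance 3: Aveiro, Porto.
Distance 4: Beja, Guarda, Leiria — contains Beja.

4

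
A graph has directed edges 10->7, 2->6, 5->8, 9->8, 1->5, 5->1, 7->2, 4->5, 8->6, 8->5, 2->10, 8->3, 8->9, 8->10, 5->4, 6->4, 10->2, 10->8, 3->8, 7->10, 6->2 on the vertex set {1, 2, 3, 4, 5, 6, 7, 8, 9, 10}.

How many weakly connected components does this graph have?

1

From 1: component {1, 2, 3, 4, 5, 6, 7, 8, 9, 10}.
That's 1 component.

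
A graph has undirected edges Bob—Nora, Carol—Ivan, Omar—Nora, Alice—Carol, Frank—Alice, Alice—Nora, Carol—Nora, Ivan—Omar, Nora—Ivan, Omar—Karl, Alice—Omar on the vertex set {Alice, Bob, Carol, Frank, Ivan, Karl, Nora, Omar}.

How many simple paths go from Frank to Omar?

8

Frank–Alice–Carol–Ivan–Nora–Omar
Frank–Alice–Carol–Ivan–Omar
Frank–Alice–Carol–Nora–Ivan–Omar
Frank–Alice–Carol–Nora–Omar
Frank–Alice–Nora–Carol–Ivan–Omar
Frank–Alice–Nora–Ivan–Omar
Frank–Alice–Nora–Omar
Frank–Alice–Omar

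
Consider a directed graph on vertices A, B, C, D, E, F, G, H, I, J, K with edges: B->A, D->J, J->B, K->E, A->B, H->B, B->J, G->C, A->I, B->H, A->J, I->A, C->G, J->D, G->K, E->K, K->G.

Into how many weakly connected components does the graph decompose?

3

From A: component {A, B, D, H, I, J}.
From C: component {C, E, G, K}.
From F: component {F}.
That's 3 components.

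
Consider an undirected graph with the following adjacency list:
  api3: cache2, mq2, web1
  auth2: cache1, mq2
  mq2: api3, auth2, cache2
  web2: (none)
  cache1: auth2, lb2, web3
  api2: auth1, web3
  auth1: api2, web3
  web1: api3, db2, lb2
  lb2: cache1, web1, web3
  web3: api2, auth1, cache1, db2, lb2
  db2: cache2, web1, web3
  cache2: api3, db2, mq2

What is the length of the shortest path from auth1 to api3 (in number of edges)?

Distance 0: auth1.
Distance 1: api2, web3.
Distance 2: cache1, db2, lb2.
Distance 3: auth2, cache2, web1.
Distance 4: api3, mq2 — contains api3.

4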